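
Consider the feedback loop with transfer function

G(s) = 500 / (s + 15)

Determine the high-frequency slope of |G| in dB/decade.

Each pole contributes −20 dB/decade at high frequency; each zero contributes +20 dB/decade.
Net: 0 zero(s) − 1 pole(s) → -20 dB/decade.

-20 dB/decade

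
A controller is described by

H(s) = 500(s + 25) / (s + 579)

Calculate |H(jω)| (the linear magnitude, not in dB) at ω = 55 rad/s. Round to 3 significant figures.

51.9

At s = jω = j55:
zero (s+25): 25 + j55 → |·| = √(25²+55²) = √3650 ≈ 60.415, ∠ = arctan(55/25) ≈ 65.56°
pole (s+579): 579 + j55 → |·| = √(579²+55²) = √338266 ≈ 581.61, ∠ = arctan(55/579) ≈ 5.43°
|H| = 500 · 60.415 / 581.61 ≈ 51.938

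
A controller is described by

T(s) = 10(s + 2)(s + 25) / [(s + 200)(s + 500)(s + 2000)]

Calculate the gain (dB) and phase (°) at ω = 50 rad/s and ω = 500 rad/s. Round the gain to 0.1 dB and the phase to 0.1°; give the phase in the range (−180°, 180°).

At s = jω = j50:
zero (s+2): 2 + j50 → |·| = √(2²+50²) = √2504 ≈ 50.04, ∠ = arctan(50/2) ≈ 87.71°
zero (s+25): 25 + j50 → |·| = √(25²+50²) = √3125 ≈ 55.902, ∠ = arctan(50/25) ≈ 63.43°
pole (s+200): 200 + j50 → |·| = √(200²+50²) = √42500 ≈ 206.16, ∠ = arctan(50/200) ≈ 14.04°
pole (s+500): 500 + j50 → |·| = √(500²+50²) = √252500 ≈ 502.49, ∠ = arctan(50/500) ≈ 5.71°
pole (s+2000): 2000 + j50 → |·| = √(2000²+50²) = √4002500 ≈ 2000.6, ∠ = arctan(50/2000) ≈ 1.43°
|T| = 10 · 2797.3 / 2.0725e+08 ≈ 0.00013497
Gain = 20 log₁₀(0.00013497) ≈ -77.40 dB
∠T = 151.14° − 21.18° = 129.96°

At s = jω = j500:
zero (s+2): 2 + j500 → |·| = √(2²+500²) = √250004 ≈ 500, ∠ = arctan(500/2) ≈ 89.77°
zero (s+25): 25 + j500 → |·| = √(25²+500²) = √250625 ≈ 500.62, ∠ = arctan(500/25) ≈ 87.14°
pole (s+200): 200 + j500 → |·| = √(200²+500²) = √290000 ≈ 538.52, ∠ = arctan(500/200) ≈ 68.20°
pole (s+500): 500 + j500 → |·| = √(500²+500²) = √500000 ≈ 707.11, ∠ = arctan(500/500) ≈ 45.00°
pole (s+2000): 2000 + j500 → |·| = √(2000²+500²) = √4250000 ≈ 2061.6, ∠ = arctan(500/2000) ≈ 14.04°
|T| = 10 · 2.5031e+05 / 7.8504e+08 ≈ 0.0031885
Gain = 20 log₁₀(0.0031885) ≈ -49.93 dB
∠T = 176.91° − 127.24° = 49.67°

ω = 50: -77.4 dB, 130.0°; ω = 500: -49.9 dB, 49.7°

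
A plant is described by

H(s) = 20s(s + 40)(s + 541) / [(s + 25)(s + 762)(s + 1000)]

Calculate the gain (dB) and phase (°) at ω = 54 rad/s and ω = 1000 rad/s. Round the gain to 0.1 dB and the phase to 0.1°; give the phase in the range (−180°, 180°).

ω = 54: -1.2 dB, 76.9°; ω = 1000: 22.1 dB, 53.0°

At s = jω = j54:
zero (s+40): 40 + j54 → |·| = √(40²+54²) = √4516 ≈ 67.201, ∠ = arctan(54/40) ≈ 53.47°
zero (s+541): 541 + j54 → |·| = √(541²+54²) = √295597 ≈ 543.69, ∠ = arctan(54/541) ≈ 5.70°
zero at origin: s = j54 → |·| = 54, ∠ = 90.00°
pole (s+25): 25 + j54 → |·| = √(25²+54²) = √3541 ≈ 59.506, ∠ = arctan(54/25) ≈ 65.16°
pole (s+762): 762 + j54 → |·| = √(762²+54²) = √583560 ≈ 763.91, ∠ = arctan(54/762) ≈ 4.05°
pole (s+1000): 1000 + j54 → |·| = √(1000²+54²) = √1002916 ≈ 1001.5, ∠ = arctan(54/1000) ≈ 3.09°
|H| = 20 · 1.973e+06 / 4.5525e+07 ≈ 0.86678
Gain = 20 log₁₀(0.86678) ≈ -1.24 dB
∠H = 149.17° − 72.30° = 76.87°

At s = jω = j1000:
zero (s+40): 40 + j1000 → |·| = √(40²+1000²) = √1001600 ≈ 1000.8, ∠ = arctan(1000/40) ≈ 87.71°
zero (s+541): 541 + j1000 → |·| = √(541²+1000²) = √1292681 ≈ 1137, ∠ = arctan(1000/541) ≈ 61.59°
zero at origin: s = j1000 → |·| = 1000, ∠ = 90.00°
pole (s+25): 25 + j1000 → |·| = √(25²+1000²) = √1000625 ≈ 1000.3, ∠ = arctan(1000/25) ≈ 88.57°
pole (s+762): 762 + j1000 → |·| = √(762²+1000²) = √1580644 ≈ 1257.2, ∠ = arctan(1000/762) ≈ 52.69°
pole (s+1000): 1000 + j1000 → |·| = √(1000²+1000²) = √2000000 ≈ 1414.2, ∠ = arctan(1000/1000) ≈ 45.00°
|H| = 20 · 1.1379e+09 / 1.7785e+09 ≈ 12.796
Gain = 20 log₁₀(12.796) ≈ 22.14 dB
∠H = 239.30° − 186.26° = 53.04°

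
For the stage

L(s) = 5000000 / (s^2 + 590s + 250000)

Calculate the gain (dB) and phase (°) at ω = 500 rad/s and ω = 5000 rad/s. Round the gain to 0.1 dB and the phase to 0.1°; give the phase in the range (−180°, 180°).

At s = jω = j500:
quadratic: (j500)² + 590·j500 + 250000 = 0 + j295000 → |·| ≈ 2.95e+05, ∠ ≈ 90.00°
|L| = 5000000 / 2.95e+05 ≈ 16.949
Gain = 20 log₁₀(16.949) ≈ 24.58 dB
∠L = 0.00° − 90.00° = -90.00°

At s = jω = j5000:
quadratic: (j5000)² + 590·j5000 + 250000 = -24750000 + j2950000 → |·| ≈ 2.4925e+07, ∠ ≈ 173.20°
|L| = 5000000 / 2.4925e+07 ≈ 0.2006
Gain = 20 log₁₀(0.2006) ≈ -13.95 dB
∠L = 0.00° − 173.20° = -173.20°

ω = 500: 24.6 dB, -90.0°; ω = 5000: -14.0 dB, -173.2°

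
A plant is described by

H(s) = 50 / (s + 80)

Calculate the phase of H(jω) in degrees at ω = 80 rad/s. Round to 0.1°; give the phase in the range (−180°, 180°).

-45.0°

At s = jω = j80:
pole (s+80): 80 + j80 → |·| = √(80²+80²) = √12800 ≈ 113.14, ∠ = arctan(80/80) ≈ 45.00°
∠H = 0.00° − 45.00° = -45.00°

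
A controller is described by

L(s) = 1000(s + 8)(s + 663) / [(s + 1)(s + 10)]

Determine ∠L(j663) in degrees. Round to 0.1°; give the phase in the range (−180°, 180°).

-44.7°

At s = jω = j663:
zero (s+8): 8 + j663 → |·| = √(8²+663²) = √439633 ≈ 663.05, ∠ = arctan(663/8) ≈ 89.31°
zero (s+663): 663 + j663 → |·| = √(663²+663²) = √879138 ≈ 937.62, ∠ = arctan(663/663) ≈ 45.00°
pole (s+1): 1 + j663 → |·| = √(1²+663²) = √439570 ≈ 663, ∠ = arctan(663/1) ≈ 89.91°
pole (s+10): 10 + j663 → |·| = √(10²+663²) = √439669 ≈ 663.08, ∠ = arctan(663/10) ≈ 89.14°
∠L = 134.31° − 179.05° = -44.74°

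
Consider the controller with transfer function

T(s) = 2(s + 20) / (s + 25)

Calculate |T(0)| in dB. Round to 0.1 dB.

4.1 dB

T(0) = 2·20 / (25) = 1.6
20 log₁₀(1.6) ≈ 4.08 dB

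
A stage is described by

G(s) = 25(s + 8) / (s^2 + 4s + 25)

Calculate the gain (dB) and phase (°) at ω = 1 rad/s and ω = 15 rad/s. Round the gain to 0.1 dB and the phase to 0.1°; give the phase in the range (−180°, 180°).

At s = jω = j1:
zero (s+8): 8 + j1 → |·| = √(8²+1²) = √65 ≈ 8.0623, ∠ = arctan(1/8) ≈ 7.13°
quadratic: (j1)² + 4·j1 + 25 = 24 + j4 → |·| ≈ 24.331, ∠ ≈ 9.46°
|G| = 25 · 8.0623 / 24.331 ≈ 8.284
Gain = 20 log₁₀(8.284) ≈ 18.36 dB
∠G = 7.13° − 9.46° = -2.33°

At s = jω = j15:
zero (s+8): 8 + j15 → |·| = √(8²+15²) = √289 ≈ 17, ∠ = arctan(15/8) ≈ 61.93°
quadratic: (j15)² + 4·j15 + 25 = -200 + j60 → |·| ≈ 208.81, ∠ ≈ 163.30°
|G| = 25 · 17 / 208.81 ≈ 2.0353
Gain = 20 log₁₀(2.0353) ≈ 6.17 dB
∠G = 61.93° − 163.30° = -101.37°

ω = 1: 18.4 dB, -2.3°; ω = 15: 6.2 dB, -101.4°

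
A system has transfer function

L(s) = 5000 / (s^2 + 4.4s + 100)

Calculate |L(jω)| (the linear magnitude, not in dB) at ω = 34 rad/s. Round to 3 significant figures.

4.69

At s = jω = j34:
quadratic: (j34)² + 4.4·j34 + 100 = -1056 + j149.6 → |·| ≈ 1066.5, ∠ ≈ 171.94°
|L| = 5000 / 1066.5 ≈ 4.6882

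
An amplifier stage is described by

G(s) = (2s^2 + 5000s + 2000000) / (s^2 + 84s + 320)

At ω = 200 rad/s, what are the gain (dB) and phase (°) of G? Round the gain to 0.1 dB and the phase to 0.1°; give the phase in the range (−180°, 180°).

Substitute s = j200:
Numerator: 2(j200)^2 + 5000(j200) + 2000000 = 1920000 + j1000000
Denominator: (j200)^2 + 84(j200) + 320 = -39680 + j16800
|N| = √(1920000² + 1000000²) ≈ 2.1648e+06, ∠N ≈ 27.51°
|D| = √(39680² + 16800²) ≈ 43090, ∠D ≈ 157.05°
|G| = 2.1648e+06 / 43090 ≈ 50.239
Gain = 20 log₁₀(50.239) ≈ 34.02 dB
∠G = 27.51° − 157.05° = -129.54°

34.0 dB, -129.5°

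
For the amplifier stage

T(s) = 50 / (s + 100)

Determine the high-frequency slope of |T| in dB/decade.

-20 dB/decade

Each pole contributes −20 dB/decade at high frequency; each zero contributes +20 dB/decade.
Net: 0 zero(s) − 1 pole(s) → -20 dB/decade.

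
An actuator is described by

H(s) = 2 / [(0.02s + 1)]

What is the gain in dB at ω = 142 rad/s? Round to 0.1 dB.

-3.6 dB

At ω = 142 rad/s:
pole (1 + j142·0.02) = 1 + j2.84 → |·| ≈ 3.0109, ∠ ≈ 70.60°
|H| = 2 · 1 / (3.0109) ≈ 0.66425
Gain = 20 log₁₀(0.66425) ≈ -3.55 dB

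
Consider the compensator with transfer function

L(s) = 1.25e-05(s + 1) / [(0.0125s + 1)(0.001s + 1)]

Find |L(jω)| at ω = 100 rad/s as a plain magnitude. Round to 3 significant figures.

0.000777

At ω = 100 rad/s:
zero (1 + j100·1) = 1 + j100 → |·| ≈ 100, ∠ ≈ 89.43°
pole (1 + j100·0.0125) = 1 + j1.25 → |·| ≈ 1.6008, ∠ ≈ 51.34°
pole (1 + j100·0.001) = 1 + j0.1 → |·| ≈ 1.005, ∠ ≈ 5.71°
|L| = 1.25e-05 · 100 / (1.6008 · 1.005) ≈ 0.00077697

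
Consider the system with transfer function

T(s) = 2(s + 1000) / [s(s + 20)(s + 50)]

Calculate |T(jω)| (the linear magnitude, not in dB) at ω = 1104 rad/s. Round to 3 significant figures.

At s = jω = j1104:
zero (s+1000): 1000 + j1104 → |·| = √(1000²+1104²) = √2218816 ≈ 1489.6, ∠ = arctan(1104/1000) ≈ 47.83°
pole (s+20): 20 + j1104 → |·| = √(20²+1104²) = √1219216 ≈ 1104.2, ∠ = arctan(1104/20) ≈ 88.96°
pole (s+50): 50 + j1104 → |·| = √(50²+1104²) = √1221316 ≈ 1105.1, ∠ = arctan(1104/50) ≈ 87.41°
pole at origin: |s| = 1104, ∠ = 90.00° (in denominator)
|T| = 2 · 1489.6 / 1.3472e+09 ≈ 2.2114e-06

2.21e-06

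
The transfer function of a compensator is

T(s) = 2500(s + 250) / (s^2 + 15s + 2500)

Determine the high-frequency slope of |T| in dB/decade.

-20 dB/decade

Each pole contributes −20 dB/decade at high frequency; each zero contributes +20 dB/decade.
Net: 1 zero(s) − 2 pole(s) → -20 dB/decade.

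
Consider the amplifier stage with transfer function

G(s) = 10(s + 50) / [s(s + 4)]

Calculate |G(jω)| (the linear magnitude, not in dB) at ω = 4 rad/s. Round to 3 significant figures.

At s = jω = j4:
zero (s+50): 50 + j4 → |·| = √(50²+4²) = √2516 ≈ 50.16, ∠ = arctan(4/50) ≈ 4.57°
pole (s+4): 4 + j4 → |·| = √(4²+4²) = √32 ≈ 5.6569, ∠ = arctan(4/4) ≈ 45.00°
pole at origin: |s| = 4, ∠ = 90.00° (in denominator)
|G| = 10 · 50.16 / 22.628 ≈ 22.167

22.2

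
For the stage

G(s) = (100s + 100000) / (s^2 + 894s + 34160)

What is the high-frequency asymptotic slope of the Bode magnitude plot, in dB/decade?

-20 dB/decade

Each pole contributes −20 dB/decade at high frequency; each zero contributes +20 dB/decade.
Net: 1 zero(s) − 2 pole(s) → -20 dB/decade.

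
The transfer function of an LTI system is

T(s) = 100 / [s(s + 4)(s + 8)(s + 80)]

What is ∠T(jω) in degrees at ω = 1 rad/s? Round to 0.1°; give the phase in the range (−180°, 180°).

-111.9°

At s = jω = j1:
pole (s+4): 4 + j1 → |·| = √(4²+1²) = √17 ≈ 4.1231, ∠ = arctan(1/4) ≈ 14.04°
pole (s+8): 8 + j1 → |·| = √(8²+1²) = √65 ≈ 8.0623, ∠ = arctan(1/8) ≈ 7.13°
pole (s+80): 80 + j1 → |·| = √(80²+1²) = √6401 ≈ 80.006, ∠ = arctan(1/80) ≈ 0.72°
pole at origin: |s| = 1, ∠ = 90.00° (in denominator)
∠T = 0.00° − 111.89° = -111.89°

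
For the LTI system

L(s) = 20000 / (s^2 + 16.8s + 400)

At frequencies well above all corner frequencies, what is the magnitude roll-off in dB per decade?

-40 dB/decade

Each pole contributes −20 dB/decade at high frequency; each zero contributes +20 dB/decade.
Net: 0 zero(s) − 2 pole(s) → -40 dB/decade.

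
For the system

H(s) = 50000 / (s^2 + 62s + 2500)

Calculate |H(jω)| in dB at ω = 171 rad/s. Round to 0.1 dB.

4.8 dB

At s = jω = j171:
quadratic: (j171)² + 62·j171 + 2500 = -26741 + j10602 → |·| ≈ 28766, ∠ ≈ 158.37°
|H| = 50000 / 28766 ≈ 1.7382
Gain = 20 log₁₀(1.7382) ≈ 4.80 dB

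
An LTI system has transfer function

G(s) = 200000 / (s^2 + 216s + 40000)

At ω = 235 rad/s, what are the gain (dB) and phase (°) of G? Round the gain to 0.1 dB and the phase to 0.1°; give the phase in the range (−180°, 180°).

11.5 dB, -106.7°

At s = jω = j235:
quadratic: (j235)² + 216·j235 + 40000 = -15225 + j50760 → |·| ≈ 52994, ∠ ≈ 106.70°
|G| = 200000 / 52994 ≈ 3.774
Gain = 20 log₁₀(3.774) ≈ 11.54 dB
∠G = 0.00° − 106.70° = -106.70°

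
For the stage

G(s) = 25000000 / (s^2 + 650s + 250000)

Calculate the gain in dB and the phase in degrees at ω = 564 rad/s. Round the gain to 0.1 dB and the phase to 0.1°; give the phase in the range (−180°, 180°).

At s = jω = j564:
quadratic: (j564)² + 650·j564 + 250000 = -68096 + j366600 → |·| ≈ 3.7287e+05, ∠ ≈ 100.52°
|G| = 25000000 / 3.7287e+05 ≈ 67.047
Gain = 20 log₁₀(67.047) ≈ 36.53 dB
∠G = 0.00° − 100.52° = -100.52°

36.5 dB, -100.5°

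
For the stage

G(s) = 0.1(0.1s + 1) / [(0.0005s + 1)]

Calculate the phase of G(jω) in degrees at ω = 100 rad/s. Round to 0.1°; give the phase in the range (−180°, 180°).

At ω = 100 rad/s:
zero (1 + j100·0.1) = 1 + j10 → |·| ≈ 10.05, ∠ ≈ 84.29°
pole (1 + j100·0.0005) = 1 + j0.05 → |·| ≈ 1.0012, ∠ ≈ 2.86°
∠G = (84.29°) − (2.86°) = 81.43°

81.4°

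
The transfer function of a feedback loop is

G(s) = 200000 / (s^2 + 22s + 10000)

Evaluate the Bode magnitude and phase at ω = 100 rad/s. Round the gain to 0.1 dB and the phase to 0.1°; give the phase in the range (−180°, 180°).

39.2 dB, -90.0°

At s = jω = j100:
quadratic: (j100)² + 22·j100 + 10000 = 0 + j2200 → |·| ≈ 2200, ∠ ≈ 90.00°
|G| = 200000 / 2200 ≈ 90.909
Gain = 20 log₁₀(90.909) ≈ 39.17 dB
∠G = 0.00° − 90.00° = -90.00°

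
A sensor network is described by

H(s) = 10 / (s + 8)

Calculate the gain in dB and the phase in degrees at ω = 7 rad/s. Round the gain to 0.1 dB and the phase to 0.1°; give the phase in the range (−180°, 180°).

At s = jω = j7:
pole (s+8): 8 + j7 → |·| = √(8²+7²) = √113 ≈ 10.63, ∠ = arctan(7/8) ≈ 41.19°
|H| = 10 / 10.63 ≈ 0.94073
Gain = 20 log₁₀(0.94073) ≈ -0.53 dB
∠H = 0.00° − 41.19° = -41.19°

-0.5 dB, -41.2°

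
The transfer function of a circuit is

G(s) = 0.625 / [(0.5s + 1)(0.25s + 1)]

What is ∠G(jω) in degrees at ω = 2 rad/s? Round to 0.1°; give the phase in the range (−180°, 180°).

At ω = 2 rad/s:
pole (1 + j2·0.5) = 1 + j1 → |·| ≈ 1.4142, ∠ ≈ 45.00°
pole (1 + j2·0.25) = 1 + j0.5 → |·| ≈ 1.118, ∠ ≈ 26.57°
∠G = (0°) − (45.00° + 26.57°) = -71.57°

-71.6°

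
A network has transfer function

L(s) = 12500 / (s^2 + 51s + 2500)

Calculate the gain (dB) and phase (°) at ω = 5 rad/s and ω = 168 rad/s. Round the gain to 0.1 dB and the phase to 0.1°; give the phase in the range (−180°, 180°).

ω = 5: 14.0 dB, -5.9°; ω = 168: -6.7 dB, -161.6°

At s = jω = j5:
quadratic: (j5)² + 51·j5 + 2500 = 2475 + j255 → |·| ≈ 2488.1, ∠ ≈ 5.88°
|L| = 12500 / 2488.1 ≈ 5.0239
Gain = 20 log₁₀(5.0239) ≈ 14.02 dB
∠L = 0.00° − 5.88° = -5.88°

At s = jω = j168:
quadratic: (j168)² + 51·j168 + 2500 = -25724 + j8568 → |·| ≈ 27113, ∠ ≈ 161.58°
|L| = 12500 / 27113 ≈ 0.46103
Gain = 20 log₁₀(0.46103) ≈ -6.73 dB
∠L = 0.00° − 161.58° = -161.58°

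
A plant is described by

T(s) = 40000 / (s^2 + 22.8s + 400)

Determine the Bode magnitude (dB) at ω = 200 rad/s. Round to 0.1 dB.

At s = jω = j200:
quadratic: (j200)² + 22.8·j200 + 400 = -39600 + j4560 → |·| ≈ 39862, ∠ ≈ 173.43°
|T| = 40000 / 39862 ≈ 1.0035
Gain = 20 log₁₀(1.0035) ≈ 0.03 dB

0.0 dB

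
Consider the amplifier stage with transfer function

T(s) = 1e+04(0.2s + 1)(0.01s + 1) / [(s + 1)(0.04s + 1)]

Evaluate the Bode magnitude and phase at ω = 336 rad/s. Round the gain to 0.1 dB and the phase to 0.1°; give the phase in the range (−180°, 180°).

At ω = 336 rad/s:
zero (1 + j336·0.2) = 1 + j67.2 → |·| ≈ 67.207, ∠ ≈ 89.15°
zero (1 + j336·0.01) = 1 + j3.36 → |·| ≈ 3.5057, ∠ ≈ 73.43°
pole (1 + j336·1) = 1 + j336 → |·| ≈ 336, ∠ ≈ 89.83°
pole (1 + j336·0.04) = 1 + j13.44 → |·| ≈ 13.477, ∠ ≈ 85.74°
|T| = 1e+04 · 67.207 · 3.5057 / (336 · 13.477) ≈ 520.3
Gain = 20 log₁₀(520.3) ≈ 54.33 dB
∠T = (89.15° + 73.43°) − (89.83° + 85.74°) = -12.99°

54.3 dB, -13.0°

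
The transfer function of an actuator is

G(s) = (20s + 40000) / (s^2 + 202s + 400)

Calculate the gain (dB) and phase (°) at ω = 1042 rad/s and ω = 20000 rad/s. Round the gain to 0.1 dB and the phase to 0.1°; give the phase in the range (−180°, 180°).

ω = 1042: -27.8 dB, -141.5°; ω = 20000: -60.0 dB, -95.1°

Substitute s = j1042:
Numerator: 20(j1042) + 40000 = 40000 + j20840
Denominator: (j1042)^2 + 202(j1042) + 400 = -1085364 + j210484
|N| = √(40000² + 20840²) ≈ 45103, ∠N ≈ 27.52°
|D| = √(1085364² + 210484²) ≈ 1.1056e+06, ∠D ≈ 169.02°
|G| = 45103 / 1.1056e+06 ≈ 0.040795
Gain = 20 log₁₀(0.040795) ≈ -27.79 dB
∠G = 27.52° − 169.02° = -141.50°

Substitute s = j20000:
Numerator: 20(j20000) + 40000 = 40000 + j400000
Denominator: (j20000)^2 + 202(j20000) + 400 = -399999600 + j4040000
|N| = √(40000² + 400000²) ≈ 4.02e+05, ∠N ≈ 84.29°
|D| = √(399999600² + 4040000²) ≈ 4.0002e+08, ∠D ≈ 179.42°
|G| = 4.02e+05 / 4.0002e+08 ≈ 0.0010049
Gain = 20 log₁₀(0.0010049) ≈ -59.96 dB
∠G = 84.29° − 179.42° = -95.13°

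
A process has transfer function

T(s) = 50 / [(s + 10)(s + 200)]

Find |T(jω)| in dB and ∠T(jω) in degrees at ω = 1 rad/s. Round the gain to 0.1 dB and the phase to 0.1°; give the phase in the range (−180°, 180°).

At s = jω = j1:
pole (s+10): 10 + j1 → |·| = √(10²+1²) = √101 ≈ 10.05, ∠ = arctan(1/10) ≈ 5.71°
pole (s+200): 200 + j1 → |·| = √(200²+1²) = √40001 ≈ 200, ∠ = arctan(1/200) ≈ 0.29°
|T| = 50 / 2010 ≈ 0.024876
Gain = 20 log₁₀(0.024876) ≈ -32.08 dB
∠T = 0.00° − 6.00° = -6.00°

-32.1 dB, -6.0°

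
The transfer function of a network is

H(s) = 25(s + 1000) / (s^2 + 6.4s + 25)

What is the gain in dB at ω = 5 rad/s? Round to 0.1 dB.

At s = jω = j5:
zero (s+1000): 1000 + j5 → |·| = √(1000²+5²) = √1000025 ≈ 1000, ∠ = arctan(5/1000) ≈ 0.29°
quadratic: (j5)² + 6.4·j5 + 25 = 0 + j32 → |·| ≈ 32, ∠ ≈ 90.00°
|H| = 25 · 1000 / 32 ≈ 781.25
Gain = 20 log₁₀(781.25) ≈ 57.86 dB

57.9 dB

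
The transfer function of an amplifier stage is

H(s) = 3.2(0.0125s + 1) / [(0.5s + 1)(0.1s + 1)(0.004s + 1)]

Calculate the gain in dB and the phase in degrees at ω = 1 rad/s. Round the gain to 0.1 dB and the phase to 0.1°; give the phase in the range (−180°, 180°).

9.1 dB, -31.8°

At ω = 1 rad/s:
zero (1 + j1·0.0125) = 1 + j0.0125 → |·| ≈ 1.0001, ∠ ≈ 0.72°
pole (1 + j1·0.5) = 1 + j0.5 → |·| ≈ 1.118, ∠ ≈ 26.57°
pole (1 + j1·0.1) = 1 + j0.1 → |·| ≈ 1.005, ∠ ≈ 5.71°
pole (1 + j1·0.004) = 1 + j0.004 → |·| ≈ 1, ∠ ≈ 0.23°
|H| = 3.2 · 1.0001 / (1.118 · 1.005 · 1) ≈ 2.8483
Gain = 20 log₁₀(2.8483) ≈ 9.09 dB
∠H = (0.72°) − (26.57° + 5.71° + 0.23°) = -31.79°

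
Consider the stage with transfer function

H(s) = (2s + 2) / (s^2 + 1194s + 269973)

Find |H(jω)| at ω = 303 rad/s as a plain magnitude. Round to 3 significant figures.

Substitute s = j303:
Numerator: 2(j303) + 2 = 2 + j606
Denominator: (j303)^2 + 1194(j303) + 269973 = 178164 + j361782
|N| = √(2² + 606²) ≈ 606, ∠N ≈ 89.81°
|D| = √(178164² + 361782²) ≈ 4.0327e+05, ∠D ≈ 63.78°
|H| = 606 / 4.0327e+05 ≈ 0.0015027

0.00150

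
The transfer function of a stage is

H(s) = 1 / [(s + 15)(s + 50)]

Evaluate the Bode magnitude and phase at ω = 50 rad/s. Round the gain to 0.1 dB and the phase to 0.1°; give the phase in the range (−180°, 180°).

At s = jω = j50:
pole (s+15): 15 + j50 → |·| = √(15²+50²) = √2725 ≈ 52.202, ∠ = arctan(50/15) ≈ 73.30°
pole (s+50): 50 + j50 → |·| = √(50²+50²) = √5000 ≈ 70.711, ∠ = arctan(50/50) ≈ 45.00°
|H| = 1 / 3691.3 ≈ 0.00027091
Gain = 20 log₁₀(0.00027091) ≈ -71.34 dB
∠H = 0.00° − 118.30° = -118.30°

-71.3 dB, -118.3°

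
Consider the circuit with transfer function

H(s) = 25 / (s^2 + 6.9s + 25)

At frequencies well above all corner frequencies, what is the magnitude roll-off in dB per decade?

-40 dB/decade

Each pole contributes −20 dB/decade at high frequency; each zero contributes +20 dB/decade.
Net: 0 zero(s) − 2 pole(s) → -40 dB/decade.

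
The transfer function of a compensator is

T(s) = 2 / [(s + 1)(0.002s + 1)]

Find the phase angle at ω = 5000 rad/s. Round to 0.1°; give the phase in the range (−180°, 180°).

At ω = 5000 rad/s:
pole (1 + j5000·1) = 1 + j5000 → |·| ≈ 5000, ∠ ≈ 89.99°
pole (1 + j5000·0.002) = 1 + j10 → |·| ≈ 10.05, ∠ ≈ 84.29°
∠T = (0°) − (89.99° + 84.29°) = -174.28°

-174.3°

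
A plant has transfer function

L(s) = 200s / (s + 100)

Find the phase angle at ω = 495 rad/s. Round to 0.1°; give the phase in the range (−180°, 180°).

At s = jω = j495:
zero at origin: s = j495 → |·| = 495, ∠ = 90.00°
pole (s+100): 100 + j495 → |·| = √(100²+495²) = √255025 ≈ 505, ∠ = arctan(495/100) ≈ 78.58°
∠L = 90.00° − 78.58° = 11.42°

11.4°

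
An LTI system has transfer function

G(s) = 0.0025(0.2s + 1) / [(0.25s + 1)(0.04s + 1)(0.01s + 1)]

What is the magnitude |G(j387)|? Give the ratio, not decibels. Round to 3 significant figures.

At ω = 387 rad/s:
zero (1 + j387·0.2) = 1 + j77.4 → |·| ≈ 77.406, ∠ ≈ 89.26°
pole (1 + j387·0.25) = 1 + j96.75 → |·| ≈ 96.755, ∠ ≈ 89.41°
pole (1 + j387·0.04) = 1 + j15.48 → |·| ≈ 15.512, ∠ ≈ 86.30°
pole (1 + j387·0.01) = 1 + j3.87 → |·| ≈ 3.9971, ∠ ≈ 75.51°
|G| = 0.0025 · 77.406 / (96.755 · 15.512 · 3.9971) ≈ 3.2257e-05

3.23e-05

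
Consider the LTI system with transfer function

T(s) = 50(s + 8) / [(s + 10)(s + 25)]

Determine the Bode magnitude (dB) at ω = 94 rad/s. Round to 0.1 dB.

At s = jω = j94:
zero (s+8): 8 + j94 → |·| = √(8²+94²) = √8900 ≈ 94.34, ∠ = arctan(94/8) ≈ 85.14°
pole (s+10): 10 + j94 → |·| = √(10²+94²) = √8936 ≈ 94.53, ∠ = arctan(94/10) ≈ 83.93°
pole (s+25): 25 + j94 → |·| = √(25²+94²) = √9461 ≈ 97.268, ∠ = arctan(94/25) ≈ 75.11°
|T| = 50 · 94.34 / 9194.7 ≈ 0.51301
Gain = 20 log₁₀(0.51301) ≈ -5.80 dB

-5.8 dB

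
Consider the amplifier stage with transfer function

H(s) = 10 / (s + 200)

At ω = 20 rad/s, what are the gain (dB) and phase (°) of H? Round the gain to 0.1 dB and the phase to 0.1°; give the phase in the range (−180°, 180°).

Substitute s = j20:
Numerator: 10 = 10 + j0
Denominator: (j20) + 200 = 200 + j20
|N| = √(10² + 0²) ≈ 10, ∠N ≈ 0.00°
|D| = √(200² + 20²) ≈ 201, ∠D ≈ 5.71°
|H| = 10 / 201 ≈ 0.049751
Gain = 20 log₁₀(0.049751) ≈ -26.06 dB
∠H = 0.00° − 5.71° = -5.71°

-26.1 dB, -5.7°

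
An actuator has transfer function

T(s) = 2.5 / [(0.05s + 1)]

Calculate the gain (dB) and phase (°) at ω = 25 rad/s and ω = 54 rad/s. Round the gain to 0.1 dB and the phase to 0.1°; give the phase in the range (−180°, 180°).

At ω = 25 rad/s:
pole (1 + j25·0.05) = 1 + j1.25 → |·| ≈ 1.6008, ∠ ≈ 51.34°
|T| = 2.5 · 1 / (1.6008) ≈ 1.5617
Gain = 20 log₁₀(1.5617) ≈ 3.87 dB
∠T = (0°) − (51.34°) = -51.34°

At ω = 54 rad/s:
pole (1 + j54·0.05) = 1 + j2.7 → |·| ≈ 2.8792, ∠ ≈ 69.68°
|T| = 2.5 · 1 / (2.8792) ≈ 0.8683
Gain = 20 log₁₀(0.8683) ≈ -1.23 dB
∠T = (0°) − (69.68°) = -69.68°

ω = 25: 3.9 dB, -51.3°; ω = 54: -1.2 dB, -69.7°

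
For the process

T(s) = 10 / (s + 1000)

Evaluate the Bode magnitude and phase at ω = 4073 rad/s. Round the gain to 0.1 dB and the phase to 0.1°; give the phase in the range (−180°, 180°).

At s = jω = j4073:
pole (s+1000): 1000 + j4073 → |·| = √(1000²+4073²) = √17589329 ≈ 4194, ∠ = arctan(4073/1000) ≈ 76.21°
|T| = 10 / 4194 ≈ 0.0023844
Gain = 20 log₁₀(0.0023844) ≈ -52.45 dB
∠T = 0.00° − 76.21° = -76.21°

-52.5 dB, -76.2°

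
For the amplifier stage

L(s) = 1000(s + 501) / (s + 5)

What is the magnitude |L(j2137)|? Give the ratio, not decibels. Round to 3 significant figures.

1.03e+03

At s = jω = j2137:
zero (s+501): 501 + j2137 → |·| = √(501²+2137²) = √4817770 ≈ 2194.9, ∠ = arctan(2137/501) ≈ 76.81°
pole (s+5): 5 + j2137 → |·| = √(5²+2137²) = √4566794 ≈ 2137, ∠ = arctan(2137/5) ≈ 89.87°
|L| = 1000 · 2194.9 / 2137 ≈ 1027.1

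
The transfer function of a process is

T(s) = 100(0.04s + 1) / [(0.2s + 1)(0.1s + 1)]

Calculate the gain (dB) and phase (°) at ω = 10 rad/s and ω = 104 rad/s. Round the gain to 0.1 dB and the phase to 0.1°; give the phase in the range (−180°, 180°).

At ω = 10 rad/s:
zero (1 + j10·0.04) = 1 + j0.4 → |·| ≈ 1.077, ∠ ≈ 21.80°
pole (1 + j10·0.2) = 1 + j2 → |·| ≈ 2.2361, ∠ ≈ 63.43°
pole (1 + j10·0.1) = 1 + j1 → |·| ≈ 1.4142, ∠ ≈ 45.00°
|T| = 100 · 1.077 / (2.2361 · 1.4142) ≈ 34.058
Gain = 20 log₁₀(34.058) ≈ 30.64 dB
∠T = (21.80°) − (63.43° + 45.00°) = -86.63°

At ω = 104 rad/s:
zero (1 + j104·0.04) = 1 + j4.16 → |·| ≈ 4.2785, ∠ ≈ 76.48°
pole (1 + j104·0.2) = 1 + j20.8 → |·| ≈ 20.824, ∠ ≈ 87.25°
pole (1 + j104·0.1) = 1 + j10.4 → |·| ≈ 10.448, ∠ ≈ 84.51°
|T| = 100 · 4.2785 / (20.824 · 10.448) ≈ 1.9665
Gain = 20 log₁₀(1.9665) ≈ 5.87 dB
∠T = (76.48°) − (87.25° + 84.51°) = -95.28°

ω = 10: 30.6 dB, -86.6°; ω = 104: 5.9 dB, -95.3°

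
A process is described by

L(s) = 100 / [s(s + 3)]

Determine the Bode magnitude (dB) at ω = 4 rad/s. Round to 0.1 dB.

14.0 dB

At s = jω = j4:
pole (s+3): 3 + j4 → |·| = √(3²+4²) = √25 ≈ 5, ∠ = arctan(4/3) ≈ 53.13°
pole at origin: |s| = 4, ∠ = 90.00° (in denominator)
|L| = 100 / 20 ≈ 5
Gain = 20 log₁₀(5) ≈ 13.98 dB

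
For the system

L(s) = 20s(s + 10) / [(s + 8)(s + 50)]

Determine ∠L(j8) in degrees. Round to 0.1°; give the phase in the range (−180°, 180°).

At s = jω = j8:
zero (s+10): 10 + j8 → |·| = √(10²+8²) = √164 ≈ 12.806, ∠ = arctan(8/10) ≈ 38.66°
zero at origin: s = j8 → |·| = 8, ∠ = 90.00°
pole (s+8): 8 + j8 → |·| = √(8²+8²) = √128 ≈ 11.314, ∠ = arctan(8/8) ≈ 45.00°
pole (s+50): 50 + j8 → |·| = √(50²+8²) = √2564 ≈ 50.636, ∠ = arctan(8/50) ≈ 9.09°
∠L = 128.66° − 54.09° = 74.57°

74.6°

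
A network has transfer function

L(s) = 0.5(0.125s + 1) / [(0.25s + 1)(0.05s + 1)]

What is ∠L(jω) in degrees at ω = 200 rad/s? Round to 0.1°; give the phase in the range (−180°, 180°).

At ω = 200 rad/s:
zero (1 + j200·0.125) = 1 + j25 → |·| ≈ 25.02, ∠ ≈ 87.71°
pole (1 + j200·0.25) = 1 + j50 → |·| ≈ 50.01, ∠ ≈ 88.85°
pole (1 + j200·0.05) = 1 + j10 → |·| ≈ 10.05, ∠ ≈ 84.29°
∠L = (87.71°) − (88.85° + 84.29°) = -85.43°

-85.4°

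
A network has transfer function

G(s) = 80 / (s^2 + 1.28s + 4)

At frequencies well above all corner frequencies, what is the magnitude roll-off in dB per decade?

Each pole contributes −20 dB/decade at high frequency; each zero contributes +20 dB/decade.
Net: 0 zero(s) − 2 pole(s) → -40 dB/decade.

-40 dB/decade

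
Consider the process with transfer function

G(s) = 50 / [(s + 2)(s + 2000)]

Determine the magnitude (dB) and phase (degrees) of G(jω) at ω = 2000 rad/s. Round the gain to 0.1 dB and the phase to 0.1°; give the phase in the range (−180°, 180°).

At s = jω = j2000:
pole (s+2): 2 + j2000 → |·| = √(2²+2000²) = √4000004 ≈ 2000, ∠ = arctan(2000/2) ≈ 89.94°
pole (s+2000): 2000 + j2000 → |·| = √(2000²+2000²) = √8000000 ≈ 2828.4, ∠ = arctan(2000/2000) ≈ 45.00°
|G| = 50 / 5.6568e+06 ≈ 8.8389e-06
Gain = 20 log₁₀(8.8389e-06) ≈ -101.07 dB
∠G = 0.00° − 134.94° = -134.94°

-101.1 dB, -134.9°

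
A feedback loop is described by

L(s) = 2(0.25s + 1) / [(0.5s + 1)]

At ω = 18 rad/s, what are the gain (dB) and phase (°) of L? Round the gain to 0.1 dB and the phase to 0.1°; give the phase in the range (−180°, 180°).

0.2 dB, -6.2°

At ω = 18 rad/s:
zero (1 + j18·0.25) = 1 + j4.5 → |·| ≈ 4.6098, ∠ ≈ 77.47°
pole (1 + j18·0.5) = 1 + j9 → |·| ≈ 9.0554, ∠ ≈ 83.66°
|L| = 2 · 4.6098 / (9.0554) ≈ 1.0181
Gain = 20 log₁₀(1.0181) ≈ 0.16 dB
∠L = (77.47°) − (83.66°) = -6.19°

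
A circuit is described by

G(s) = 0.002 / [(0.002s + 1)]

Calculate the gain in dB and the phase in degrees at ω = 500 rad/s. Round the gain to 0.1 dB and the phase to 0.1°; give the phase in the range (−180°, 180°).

At ω = 500 rad/s:
pole (1 + j500·0.002) = 1 + j1 → |·| ≈ 1.4142, ∠ ≈ 45.00°
|G| = 0.002 · 1 / (1.4142) ≈ 0.0014142
Gain = 20 log₁₀(0.0014142) ≈ -56.99 dB
∠G = (0°) − (45.00°) = -45.00°

-57.0 dB, -45.0°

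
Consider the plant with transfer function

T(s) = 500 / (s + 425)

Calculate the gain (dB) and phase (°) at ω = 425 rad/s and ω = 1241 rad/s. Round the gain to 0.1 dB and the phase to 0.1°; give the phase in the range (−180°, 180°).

ω = 425: -1.6 dB, -45.0°; ω = 1241: -8.4 dB, -71.1°

Substitute s = j425:
Numerator: 500 = 500 + j0
Denominator: (j425) + 425 = 425 + j425
|N| = √(500² + 0²) ≈ 500, ∠N ≈ 0.00°
|D| = √(425² + 425²) ≈ 601.04, ∠D ≈ 45.00°
|T| = 500 / 601.04 ≈ 0.83189
Gain = 20 log₁₀(0.83189) ≈ -1.60 dB
∠T = 0.00° − 45.00° = -45.00°

Substitute s = j1241:
Numerator: 500 = 500 + j0
Denominator: (j1241) + 425 = 425 + j1241
|N| = √(500² + 0²) ≈ 500, ∠N ≈ 0.00°
|D| = √(425² + 1241²) ≈ 1311.8, ∠D ≈ 71.10°
|T| = 500 / 1311.8 ≈ 0.38116
Gain = 20 log₁₀(0.38116) ≈ -8.38 dB
∠T = 0.00° − 71.10° = -71.10°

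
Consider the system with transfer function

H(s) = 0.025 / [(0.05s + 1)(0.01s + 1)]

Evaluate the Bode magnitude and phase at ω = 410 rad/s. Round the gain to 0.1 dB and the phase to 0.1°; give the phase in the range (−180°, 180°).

-70.8 dB, -163.5°

At ω = 410 rad/s:
pole (1 + j410·0.05) = 1 + j20.5 → |·| ≈ 20.524, ∠ ≈ 87.21°
pole (1 + j410·0.01) = 1 + j4.1 → |·| ≈ 4.2202, ∠ ≈ 76.29°
|H| = 0.025 · 1 / (20.524 · 4.2202) ≈ 0.00028863
Gain = 20 log₁₀(0.00028863) ≈ -70.79 dB
∠H = (0°) − (87.21° + 76.29°) = -163.50°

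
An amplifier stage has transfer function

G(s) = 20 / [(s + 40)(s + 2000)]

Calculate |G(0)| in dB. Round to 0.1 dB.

-72.0 dB

G(0) = 20 / (40·2000) = 0.00025
20 log₁₀(0.00025) ≈ -72.04 dB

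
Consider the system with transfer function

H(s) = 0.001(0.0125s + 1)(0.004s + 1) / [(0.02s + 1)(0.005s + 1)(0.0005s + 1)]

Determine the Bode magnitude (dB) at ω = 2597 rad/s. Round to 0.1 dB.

At ω = 2597 rad/s:
zero (1 + j2597·0.0125) = 1 + j32.4625 → |·| ≈ 32.478, ∠ ≈ 88.24°
zero (1 + j2597·0.004) = 1 + j10.388 → |·| ≈ 10.436, ∠ ≈ 84.50°
pole (1 + j2597·0.02) = 1 + j51.94 → |·| ≈ 51.95, ∠ ≈ 88.90°
pole (1 + j2597·0.005) = 1 + j12.985 → |·| ≈ 13.023, ∠ ≈ 85.60°
pole (1 + j2597·0.0005) = 1 + j1.2985 → |·| ≈ 1.6389, ∠ ≈ 52.40°
|H| = 0.001 · 32.478 · 10.436 / (51.95 · 13.023 · 1.6389) ≈ 0.00030569
Gain = 20 log₁₀(0.00030569) ≈ -70.29 dB

-70.3 dB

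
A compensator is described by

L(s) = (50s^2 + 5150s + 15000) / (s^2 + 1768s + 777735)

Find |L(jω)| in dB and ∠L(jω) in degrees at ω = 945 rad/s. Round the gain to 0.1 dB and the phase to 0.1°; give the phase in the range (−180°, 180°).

Substitute s = j945:
Numerator: 50(j945)^2 + 5150(j945) + 15000 = -44636250 + j4866750
Denominator: (j945)^2 + 1768(j945) + 777735 = -115290 + j1670760
|N| = √(44636250² + 4866750²) ≈ 4.4901e+07, ∠N ≈ 173.78°
|D| = √(115290² + 1670760²) ≈ 1.6747e+06, ∠D ≈ 93.95°
|L| = 4.4901e+07 / 1.6747e+06 ≈ 26.811
Gain = 20 log₁₀(26.811) ≈ 28.57 dB
∠L = 173.78° − 93.95° = 79.83°

28.6 dB, 79.8°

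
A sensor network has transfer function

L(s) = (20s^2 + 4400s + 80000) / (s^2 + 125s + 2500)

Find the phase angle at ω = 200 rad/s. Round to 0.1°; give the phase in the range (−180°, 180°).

Substitute s = j200:
Numerator: 20(j200)^2 + 4400(j200) + 80000 = -720000 + j880000
Denominator: (j200)^2 + 125(j200) + 2500 = -37500 + j25000
|N| = √(720000² + 880000²) ≈ 1.137e+06, ∠N ≈ 129.29°
|D| = √(37500² + 25000²) ≈ 45069, ∠D ≈ 146.31°
∠L = 129.29° − 146.31° = -17.02°

-17.0°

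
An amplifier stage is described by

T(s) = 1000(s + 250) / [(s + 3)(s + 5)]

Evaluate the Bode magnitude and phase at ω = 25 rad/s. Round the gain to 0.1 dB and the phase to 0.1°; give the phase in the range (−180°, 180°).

51.9 dB, -156.1°

At s = jω = j25:
zero (s+250): 250 + j25 → |·| = √(250²+25²) = √63125 ≈ 251.25, ∠ = arctan(25/250) ≈ 5.71°
pole (s+3): 3 + j25 → |·| = √(3²+25²) = √634 ≈ 25.179, ∠ = arctan(25/3) ≈ 83.16°
pole (s+5): 5 + j25 → |·| = √(5²+25²) = √650 ≈ 25.495, ∠ = arctan(25/5) ≈ 78.69°
|T| = 1000 · 251.25 / 641.94 ≈ 391.39
Gain = 20 log₁₀(391.39) ≈ 51.85 dB
∠T = 5.71° − 161.85° = -156.14°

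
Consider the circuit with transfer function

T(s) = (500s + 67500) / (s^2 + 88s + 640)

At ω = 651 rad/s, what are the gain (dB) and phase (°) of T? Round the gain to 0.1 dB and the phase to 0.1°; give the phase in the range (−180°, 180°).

Substitute s = j651:
Numerator: 500(j651) + 67500 = 67500 + j325500
Denominator: (j651)^2 + 88(j651) + 640 = -423161 + j57288
|N| = √(67500² + 325500²) ≈ 3.3243e+05, ∠N ≈ 78.28°
|D| = √(423161² + 57288²) ≈ 4.2702e+05, ∠D ≈ 172.29°
|T| = 3.3243e+05 / 4.2702e+05 ≈ 0.77849
Gain = 20 log₁₀(0.77849) ≈ -2.17 dB
∠T = 78.28° − 172.29° = -94.01°

-2.2 dB, -94.0°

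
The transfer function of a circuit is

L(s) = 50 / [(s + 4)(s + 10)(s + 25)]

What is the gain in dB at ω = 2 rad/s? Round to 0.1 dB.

-27.2 dB

At s = jω = j2:
pole (s+4): 4 + j2 → |·| = √(4²+2²) = √20 ≈ 4.4721, ∠ = arctan(2/4) ≈ 26.57°
pole (s+10): 10 + j2 → |·| = √(10²+2²) = √104 ≈ 10.198, ∠ = arctan(2/10) ≈ 11.31°
pole (s+25): 25 + j2 → |·| = √(25²+2²) = √629 ≈ 25.08, ∠ = arctan(2/25) ≈ 4.57°
|L| = 50 / 1143.8 ≈ 0.043714
Gain = 20 log₁₀(0.043714) ≈ -27.19 dB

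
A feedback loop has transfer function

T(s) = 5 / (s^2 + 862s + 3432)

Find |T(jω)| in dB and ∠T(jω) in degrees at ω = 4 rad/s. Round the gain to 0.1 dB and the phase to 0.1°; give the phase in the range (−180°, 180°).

-59.7 dB, -45.3°

Substitute s = j4:
Numerator: 5 = 5 + j0
Denominator: (j4)^2 + 862(j4) + 3432 = 3416 + j3448
|N| = √(5² + 0²) ≈ 5, ∠N ≈ 0.00°
|D| = √(3416² + 3448²) ≈ 4853.6, ∠D ≈ 45.27°
|T| = 5 / 4853.6 ≈ 0.0010302
Gain = 20 log₁₀(0.0010302) ≈ -59.74 dB
∠T = 0.00° − 45.27° = -45.27°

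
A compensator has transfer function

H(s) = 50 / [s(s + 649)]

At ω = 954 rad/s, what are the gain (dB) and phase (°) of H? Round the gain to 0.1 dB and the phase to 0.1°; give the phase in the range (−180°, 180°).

At s = jω = j954:
pole (s+649): 649 + j954 → |·| = √(649²+954²) = √1331317 ≈ 1153.8, ∠ = arctan(954/649) ≈ 55.77°
pole at origin: |s| = 954, ∠ = 90.00° (in denominator)
|H| = 50 / 1.1007e+06 ≈ 4.5426e-05
Gain = 20 log₁₀(4.5426e-05) ≈ -86.85 dB
∠H = 0.00° − 145.77° = -145.77°

-86.9 dB, -145.8°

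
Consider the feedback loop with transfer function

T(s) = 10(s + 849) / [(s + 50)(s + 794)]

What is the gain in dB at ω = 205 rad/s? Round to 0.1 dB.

-25.9 dB

At s = jω = j205:
zero (s+849): 849 + j205 → |·| = √(849²+205²) = √762826 ≈ 873.4, ∠ = arctan(205/849) ≈ 13.57°
pole (s+50): 50 + j205 → |·| = √(50²+205²) = √44525 ≈ 211.01, ∠ = arctan(205/50) ≈ 76.29°
pole (s+794): 794 + j205 → |·| = √(794²+205²) = √672461 ≈ 820.04, ∠ = arctan(205/794) ≈ 14.48°
|T| = 10 · 873.4 / 1.7304e+05 ≈ 0.050474
Gain = 20 log₁₀(0.050474) ≈ -25.94 dB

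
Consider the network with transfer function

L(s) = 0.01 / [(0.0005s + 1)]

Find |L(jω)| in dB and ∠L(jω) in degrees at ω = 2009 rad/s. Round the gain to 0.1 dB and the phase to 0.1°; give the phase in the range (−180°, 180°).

-43.0 dB, -45.1°

At ω = 2009 rad/s:
pole (1 + j2009·0.0005) = 1 + j1.0045 → |·| ≈ 1.4174, ∠ ≈ 45.13°
|L| = 0.01 · 1 / (1.4174) ≈ 0.0070552
Gain = 20 log₁₀(0.0070552) ≈ -43.03 dB
∠L = (0°) − (45.13°) = -45.13°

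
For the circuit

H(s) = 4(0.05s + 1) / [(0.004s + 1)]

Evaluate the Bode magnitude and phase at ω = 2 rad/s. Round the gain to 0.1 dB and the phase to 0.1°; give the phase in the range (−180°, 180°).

12.1 dB, 5.3°

At ω = 2 rad/s:
zero (1 + j2·0.05) = 1 + j0.1 → |·| ≈ 1.005, ∠ ≈ 5.71°
pole (1 + j2·0.004) = 1 + j0.008 → |·| ≈ 1, ∠ ≈ 0.46°
|H| = 4 · 1.005 / (1) ≈ 4.02
Gain = 20 log₁₀(4.02) ≈ 12.08 dB
∠H = (5.71°) − (0.46°) = 5.25°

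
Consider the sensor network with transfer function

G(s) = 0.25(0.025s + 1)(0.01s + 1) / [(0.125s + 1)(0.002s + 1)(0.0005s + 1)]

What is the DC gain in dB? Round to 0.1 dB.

G(0) = 0.25 · 1 / 1 = 0.25
20 log₁₀(0.25) ≈ -12.04 dB

-12.0 dB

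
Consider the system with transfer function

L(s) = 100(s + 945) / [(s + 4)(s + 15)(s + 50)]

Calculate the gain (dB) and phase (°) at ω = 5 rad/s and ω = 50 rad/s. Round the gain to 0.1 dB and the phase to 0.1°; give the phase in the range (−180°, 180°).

ω = 5: 25.4 dB, -75.2°; ω = 50: -5.8 dB, 159.3°

At s = jω = j5:
zero (s+945): 945 + j5 → |·| = √(945²+5²) = √893050 ≈ 945.01, ∠ = arctan(5/945) ≈ 0.30°
pole (s+4): 4 + j5 → |·| = √(4²+5²) = √41 ≈ 6.4031, ∠ = arctan(5/4) ≈ 51.34°
pole (s+15): 15 + j5 → |·| = √(15²+5²) = √250 ≈ 15.811, ∠ = arctan(5/15) ≈ 18.43°
pole (s+50): 50 + j5 → |·| = √(50²+5²) = √2525 ≈ 50.249, ∠ = arctan(5/50) ≈ 5.71°
|L| = 100 · 945.01 / 5087.2 ≈ 18.576
Gain = 20 log₁₀(18.576) ≈ 25.38 dB
∠L = 0.30° − 75.48° = -75.18°

At s = jω = j50:
zero (s+945): 945 + j50 → |·| = √(945²+50²) = √895525 ≈ 946.32, ∠ = arctan(50/945) ≈ 3.03°
pole (s+4): 4 + j50 → |·| = √(4²+50²) = √2516 ≈ 50.16, ∠ = arctan(50/4) ≈ 85.43°
pole (s+15): 15 + j50 → |·| = √(15²+50²) = √2725 ≈ 52.202, ∠ = arctan(50/15) ≈ 73.30°
pole (s+50): 50 + j50 → |·| = √(50²+50²) = √5000 ≈ 70.711, ∠ = arctan(50/50) ≈ 45.00°
|L| = 100 · 946.32 / 1.8515e+05 ≈ 0.51111
Gain = 20 log₁₀(0.51111) ≈ -5.83 dB
∠L = 3.03° − 203.73° = -200.70° ≡ 159.30° (principal value)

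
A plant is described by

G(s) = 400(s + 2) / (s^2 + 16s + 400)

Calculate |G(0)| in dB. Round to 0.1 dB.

G(0) = 400·2 / 400 = 2
20 log₁₀(2) ≈ 6.02 dB

6.0 dB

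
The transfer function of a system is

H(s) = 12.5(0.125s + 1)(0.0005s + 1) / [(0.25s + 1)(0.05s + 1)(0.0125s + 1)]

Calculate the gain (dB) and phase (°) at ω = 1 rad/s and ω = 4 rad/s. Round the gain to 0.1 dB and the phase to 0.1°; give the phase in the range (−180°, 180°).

At ω = 1 rad/s:
zero (1 + j1·0.125) = 1 + j0.125 → |·| ≈ 1.0078, ∠ ≈ 7.13°
zero (1 + j1·0.0005) = 1 + j0.0005 → |·| ≈ 1, ∠ ≈ 0.03°
pole (1 + j1·0.25) = 1 + j0.25 → |·| ≈ 1.0308, ∠ ≈ 14.04°
pole (1 + j1·0.05) = 1 + j0.05 → |·| ≈ 1.0012, ∠ ≈ 2.86°
pole (1 + j1·0.0125) = 1 + j0.0125 → |·| ≈ 1.0001, ∠ ≈ 0.72°
|H| = 12.5 · 1.0078 · 1 / (1.0308 · 1.0012 · 1.0001) ≈ 12.205
Gain = 20 log₁₀(12.205) ≈ 21.73 dB
∠H = (7.13° + 0.03°) − (14.04° + 2.86° + 0.72°) = -10.46°

At ω = 4 rad/s:
zero (1 + j4·0.125) = 1 + j0.5 → |·| ≈ 1.118, ∠ ≈ 26.57°
zero (1 + j4·0.0005) = 1 + j0.002 → |·| ≈ 1, ∠ ≈ 0.11°
pole (1 + j4·0.25) = 1 + j1 → |·| ≈ 1.4142, ∠ ≈ 45.00°
pole (1 + j4·0.05) = 1 + j0.2 → |·| ≈ 1.0198, ∠ ≈ 11.31°
pole (1 + j4·0.0125) = 1 + j0.05 → |·| ≈ 1.0012, ∠ ≈ 2.86°
|H| = 12.5 · 1.118 · 1 / (1.4142 · 1.0198 · 1.0012) ≈ 9.6784
Gain = 20 log₁₀(9.6784) ≈ 19.72 dB
∠H = (26.57° + 0.11°) − (45.00° + 11.31° + 2.86°) = -32.49°

ω = 1: 21.7 dB, -10.5°; ω = 4: 19.7 dB, -32.5°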